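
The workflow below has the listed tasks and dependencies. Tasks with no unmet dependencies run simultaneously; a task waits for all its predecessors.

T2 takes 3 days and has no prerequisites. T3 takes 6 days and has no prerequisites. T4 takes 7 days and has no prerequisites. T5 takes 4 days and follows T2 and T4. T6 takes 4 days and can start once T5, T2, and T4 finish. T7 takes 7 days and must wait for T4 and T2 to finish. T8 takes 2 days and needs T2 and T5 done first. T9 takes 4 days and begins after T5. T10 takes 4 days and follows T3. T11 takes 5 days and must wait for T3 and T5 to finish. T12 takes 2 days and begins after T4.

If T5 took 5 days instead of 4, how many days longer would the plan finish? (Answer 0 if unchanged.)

Actual critical path: T4→T5→T11 = 7+4+5 = 16 ⇒ 16 days.
T5 lies on that path, so at 5 days the path becomes 17 days.
The critical path is still T4→T5→T11; finish is now 17 days.
Change in finish: 17 − 16 = +1 days.

1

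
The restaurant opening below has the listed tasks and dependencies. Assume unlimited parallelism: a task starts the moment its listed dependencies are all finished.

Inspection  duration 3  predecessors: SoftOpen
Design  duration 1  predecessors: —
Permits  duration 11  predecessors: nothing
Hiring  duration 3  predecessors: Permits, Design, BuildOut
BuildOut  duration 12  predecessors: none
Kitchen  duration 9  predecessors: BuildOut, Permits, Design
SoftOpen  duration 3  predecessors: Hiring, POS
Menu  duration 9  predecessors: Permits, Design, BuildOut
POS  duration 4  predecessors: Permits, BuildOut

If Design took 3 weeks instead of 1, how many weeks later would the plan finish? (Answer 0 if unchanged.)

Baseline: BuildOut→POS→SoftOpen→Inspection = 12+4+3+3 = 22 → 22 weeks.
Design is off the critical path — its longest chain is 10 weeks, giving 12 of slack.
The critical path is still BuildOut→POS→SoftOpen→Inspection; finish is now 22 weeks.
Change in finish: 22 − 22 = +0 weeks.

0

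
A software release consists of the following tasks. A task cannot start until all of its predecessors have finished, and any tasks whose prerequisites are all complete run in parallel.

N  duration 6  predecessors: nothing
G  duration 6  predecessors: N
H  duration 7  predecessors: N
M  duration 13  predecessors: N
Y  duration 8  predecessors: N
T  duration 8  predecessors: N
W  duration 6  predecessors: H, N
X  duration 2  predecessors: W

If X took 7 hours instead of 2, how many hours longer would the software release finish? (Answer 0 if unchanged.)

The binding path is N→H→W→X = 6+7+6+2 = 21; finish at 21 hours.
X is on the critical path; changing it to 7 makes that path 26 hours.
The critical path is still N→H→W→X; finish is now 26 hours.
Change in finish: 26 − 21 = +5 hours.

5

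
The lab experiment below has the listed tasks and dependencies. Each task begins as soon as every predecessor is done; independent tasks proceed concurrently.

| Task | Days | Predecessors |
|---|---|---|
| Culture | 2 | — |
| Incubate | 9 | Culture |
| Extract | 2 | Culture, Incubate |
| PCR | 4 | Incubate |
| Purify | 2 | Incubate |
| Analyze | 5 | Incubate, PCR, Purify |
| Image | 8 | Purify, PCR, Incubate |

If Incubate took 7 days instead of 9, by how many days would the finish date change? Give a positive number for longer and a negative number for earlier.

-2

Baseline: Culture→Incubate→PCR→Image = 2+9+4+8 = 23 → 23 days.
Since Incubate is critical, the -2 change carries straight to that chain (now 21 days).
The critical path is still Culture→Incubate→PCR→Image; finish is now 21 days.
Change in finish: 21 − 23 = -2 days.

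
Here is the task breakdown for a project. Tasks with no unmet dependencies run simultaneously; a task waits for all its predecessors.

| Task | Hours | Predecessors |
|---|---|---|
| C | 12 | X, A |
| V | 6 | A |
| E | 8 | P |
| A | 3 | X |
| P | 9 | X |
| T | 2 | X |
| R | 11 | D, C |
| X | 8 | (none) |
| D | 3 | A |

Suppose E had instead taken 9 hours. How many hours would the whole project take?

34

Critical path before the change: X→A→C→R = 8+3+12+11 = 34 giving 34 hours.
E has 9 hours of float (longest path through it is 25).
That remains the longest chain; total 34 hours.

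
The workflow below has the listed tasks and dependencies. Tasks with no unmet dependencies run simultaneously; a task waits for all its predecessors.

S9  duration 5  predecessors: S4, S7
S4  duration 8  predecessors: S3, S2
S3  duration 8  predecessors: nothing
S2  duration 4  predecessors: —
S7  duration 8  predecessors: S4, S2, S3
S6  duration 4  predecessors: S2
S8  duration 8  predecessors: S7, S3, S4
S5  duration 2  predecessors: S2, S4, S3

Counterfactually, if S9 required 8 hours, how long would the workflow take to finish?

32

The binding path is S3→S4→S7→S8 = 8+8+8+8 = 32; finish at 32 hours.
S9 has 3 hours of float (longest path through it is 29).
That remains the longest chain; total 32 hours.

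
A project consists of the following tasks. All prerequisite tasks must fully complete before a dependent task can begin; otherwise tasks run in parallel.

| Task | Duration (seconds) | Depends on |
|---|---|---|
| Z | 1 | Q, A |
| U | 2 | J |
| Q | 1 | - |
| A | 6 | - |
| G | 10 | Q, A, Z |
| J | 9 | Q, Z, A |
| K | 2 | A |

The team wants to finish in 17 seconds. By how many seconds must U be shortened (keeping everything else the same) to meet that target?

Current finish: 18 seconds; target: 17.
U is on every critical path, so each second cut from U cuts the finish by one (this holds down to a finish of 17).
Need 18 − 17 = 1 second off U → U becomes 1 second, finish becomes 17.

1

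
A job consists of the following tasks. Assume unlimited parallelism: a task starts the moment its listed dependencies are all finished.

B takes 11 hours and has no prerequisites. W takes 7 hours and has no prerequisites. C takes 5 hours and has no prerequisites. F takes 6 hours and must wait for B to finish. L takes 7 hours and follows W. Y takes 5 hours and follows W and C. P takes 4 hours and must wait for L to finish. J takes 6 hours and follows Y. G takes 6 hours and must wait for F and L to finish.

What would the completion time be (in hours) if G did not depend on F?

With the dependency in place, B→F→G = 11+6+6 = 23 sets the finish at 23 hours.
Without F→G, G's earliest start moves from 17 to 14.
After: W→L→G = 7+7+6 = 20 → 20 hours.

20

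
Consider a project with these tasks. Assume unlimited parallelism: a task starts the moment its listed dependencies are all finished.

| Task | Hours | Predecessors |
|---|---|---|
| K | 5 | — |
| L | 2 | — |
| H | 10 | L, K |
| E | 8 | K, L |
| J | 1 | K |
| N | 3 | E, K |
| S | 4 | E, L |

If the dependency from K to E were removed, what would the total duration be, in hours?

15

Original critical path: K→E→S = 5+8+4 = 17 ⇒ 17 hours.
Without K→E, E's earliest start moves from 5 to 2.
The longest chain is now K→H = 5+10 = 15, so the schedule takes 15 hours.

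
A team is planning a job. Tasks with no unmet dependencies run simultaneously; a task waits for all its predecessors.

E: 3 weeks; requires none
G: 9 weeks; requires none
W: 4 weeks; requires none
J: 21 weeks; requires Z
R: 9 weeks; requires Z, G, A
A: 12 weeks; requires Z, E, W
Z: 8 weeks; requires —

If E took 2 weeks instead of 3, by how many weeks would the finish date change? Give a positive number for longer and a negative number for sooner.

0

Critical path before the change: Z→A→R = 8+12+9 = 29 giving 29 weeks.
E is off the critical path — its longest chain is 24 weeks, giving 5 of slack.
No other chain overtakes it, so the finish is 29 weeks.
Change in finish: 29 − 29 = +0 weeks.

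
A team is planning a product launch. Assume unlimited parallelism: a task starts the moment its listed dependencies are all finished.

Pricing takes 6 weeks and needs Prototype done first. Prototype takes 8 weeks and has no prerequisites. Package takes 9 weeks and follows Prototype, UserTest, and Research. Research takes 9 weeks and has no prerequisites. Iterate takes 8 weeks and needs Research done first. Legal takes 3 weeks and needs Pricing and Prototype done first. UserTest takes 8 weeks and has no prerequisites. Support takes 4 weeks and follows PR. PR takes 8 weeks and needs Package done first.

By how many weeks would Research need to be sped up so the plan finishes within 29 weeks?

1

Current finish: 30 weeks; target: 29.
Research is on every critical path, so each week cut from Research cuts the finish by one (this holds down to a finish of 29).
Need 30 − 29 = 1 week off Research → Research becomes 8 weeks, finish becomes 29.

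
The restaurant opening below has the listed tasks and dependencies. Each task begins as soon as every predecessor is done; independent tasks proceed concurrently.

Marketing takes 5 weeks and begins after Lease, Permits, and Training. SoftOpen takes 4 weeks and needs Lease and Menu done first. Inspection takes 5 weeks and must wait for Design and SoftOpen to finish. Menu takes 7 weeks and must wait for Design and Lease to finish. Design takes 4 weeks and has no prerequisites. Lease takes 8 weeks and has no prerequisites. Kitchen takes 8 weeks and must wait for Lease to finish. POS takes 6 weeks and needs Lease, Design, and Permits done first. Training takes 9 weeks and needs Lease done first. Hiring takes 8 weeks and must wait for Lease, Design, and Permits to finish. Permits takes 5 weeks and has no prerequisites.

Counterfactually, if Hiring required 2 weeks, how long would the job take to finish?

As given, the longest chain is Lease→Menu→SoftOpen→Inspection = 8+7+4+5 = 24, so the finish is 24 weeks.
The longest path through Hiring is only 16 weeks, so Hiring has float 8.
The critical path is still Lease→Menu→SoftOpen→Inspection; finish is now 24 weeks.

24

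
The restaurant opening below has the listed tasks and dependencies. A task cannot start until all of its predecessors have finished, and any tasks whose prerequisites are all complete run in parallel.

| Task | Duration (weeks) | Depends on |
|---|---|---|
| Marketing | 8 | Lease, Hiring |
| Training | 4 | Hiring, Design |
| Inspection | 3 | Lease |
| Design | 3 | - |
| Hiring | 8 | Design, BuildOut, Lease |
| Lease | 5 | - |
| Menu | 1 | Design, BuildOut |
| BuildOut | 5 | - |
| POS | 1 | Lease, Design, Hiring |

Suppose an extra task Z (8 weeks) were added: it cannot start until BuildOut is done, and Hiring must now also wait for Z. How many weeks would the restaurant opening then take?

29

Originally the restaurant opening takes 21 weeks.
With Z inserted, Hiring now waits for max(Design, BuildOut, Lease, Z).
New critical path: BuildOut→Z→Hiring→Marketing = 5+8+8+8 = 29 ⇒ 29 weeks.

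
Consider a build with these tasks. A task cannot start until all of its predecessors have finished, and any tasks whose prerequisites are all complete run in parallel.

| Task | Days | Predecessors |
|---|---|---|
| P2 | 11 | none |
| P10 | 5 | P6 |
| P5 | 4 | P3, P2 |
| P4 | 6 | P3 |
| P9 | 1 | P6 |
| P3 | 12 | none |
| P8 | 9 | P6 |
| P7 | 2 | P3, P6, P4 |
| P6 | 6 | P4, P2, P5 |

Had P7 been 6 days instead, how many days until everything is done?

The binding path is P3→P4→P6→P8 = 12+6+6+9 = 33; finish at 33 days.
P7 has 7 days of float (longest path through it is 26).
The critical path is still P3→P4→P6→P8; finish is now 33 days.

33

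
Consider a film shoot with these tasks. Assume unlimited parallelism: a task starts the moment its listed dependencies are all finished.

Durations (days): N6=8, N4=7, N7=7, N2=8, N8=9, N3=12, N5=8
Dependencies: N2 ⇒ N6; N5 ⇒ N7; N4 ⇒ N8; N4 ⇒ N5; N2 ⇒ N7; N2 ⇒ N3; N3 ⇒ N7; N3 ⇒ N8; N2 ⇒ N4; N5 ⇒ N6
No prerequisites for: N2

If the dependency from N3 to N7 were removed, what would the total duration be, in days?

31

Original critical path: N2→N4→N5→N6 = 8+7+8+8 = 31 ⇒ 31 days.
Dropping N3→N7 doesn't change N7's earliest start (23); another predecessor still binds.
The longest chain is now N2→N4→N5→N6 = 8+7+8+8 = 31, so the schedule takes 31 days.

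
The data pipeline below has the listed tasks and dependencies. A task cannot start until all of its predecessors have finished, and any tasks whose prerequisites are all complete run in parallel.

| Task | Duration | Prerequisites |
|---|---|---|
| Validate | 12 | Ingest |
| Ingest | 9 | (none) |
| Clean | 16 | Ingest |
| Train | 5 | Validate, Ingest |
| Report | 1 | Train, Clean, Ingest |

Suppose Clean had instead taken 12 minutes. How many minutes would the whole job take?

27

Baseline: Ingest→Validate→Train→Report = 9+12+5+1 = 27 → 27 minutes.
Clean has 1 minute of float (longest path through it is 26).
That remains the longest chain; total 27 minutes.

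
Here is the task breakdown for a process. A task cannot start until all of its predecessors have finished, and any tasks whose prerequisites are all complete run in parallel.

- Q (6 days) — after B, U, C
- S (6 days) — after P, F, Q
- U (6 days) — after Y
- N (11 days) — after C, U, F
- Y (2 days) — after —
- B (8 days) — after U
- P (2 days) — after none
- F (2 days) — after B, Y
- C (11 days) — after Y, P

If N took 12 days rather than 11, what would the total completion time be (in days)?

30

Baseline: Y→U→B→F→N = 2+6+8+2+11 = 29 → 29 days.
N is on the critical path; changing it to 12 makes that path 30 days.
The critical path is still Y→U→B→F→N; finish is now 30 days.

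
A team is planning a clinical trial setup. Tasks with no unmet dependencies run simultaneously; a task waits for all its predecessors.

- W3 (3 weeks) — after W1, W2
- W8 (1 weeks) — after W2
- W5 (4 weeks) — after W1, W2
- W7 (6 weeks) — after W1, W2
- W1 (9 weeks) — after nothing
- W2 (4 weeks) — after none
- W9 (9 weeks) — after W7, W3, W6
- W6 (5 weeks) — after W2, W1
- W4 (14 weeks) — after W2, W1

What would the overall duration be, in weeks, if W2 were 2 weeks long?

24

Critical path before the change: W1→W7→W9 = 9+6+9 = 24 giving 24 weeks.
W2 has 5 weeks of float (longest path through it is 19).
No other chain overtakes it, so the finish is 24 weeks.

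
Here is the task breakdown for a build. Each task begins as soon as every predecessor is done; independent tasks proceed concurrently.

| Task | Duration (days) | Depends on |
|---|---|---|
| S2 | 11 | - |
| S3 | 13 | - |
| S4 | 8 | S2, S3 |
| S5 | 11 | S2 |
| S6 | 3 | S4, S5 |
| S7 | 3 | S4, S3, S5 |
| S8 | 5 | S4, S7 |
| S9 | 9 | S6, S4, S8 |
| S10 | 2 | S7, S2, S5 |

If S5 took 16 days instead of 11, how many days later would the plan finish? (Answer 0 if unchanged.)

Baseline: S2→S5→S7→S8→S9 = 11+11+3+5+9 = 39 → 39 days.
S5 lies on that path, so at 16 days the path becomes 44 days.
No other chain overtakes it, so the finish is 44 days.
Change in finish: 44 − 39 = +5 days.

5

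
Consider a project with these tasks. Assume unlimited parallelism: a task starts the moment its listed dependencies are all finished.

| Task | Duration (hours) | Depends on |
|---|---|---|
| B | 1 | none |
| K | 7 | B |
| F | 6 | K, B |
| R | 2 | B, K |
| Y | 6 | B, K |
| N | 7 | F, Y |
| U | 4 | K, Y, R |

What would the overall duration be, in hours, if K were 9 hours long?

Critical path before the change: B→K→F→N = 1+7+6+7 = 21 giving 21 hours.
K lies on that path, so at 9 hours the path becomes 23 hours.
That remains the longest chain; total 23 hours.

23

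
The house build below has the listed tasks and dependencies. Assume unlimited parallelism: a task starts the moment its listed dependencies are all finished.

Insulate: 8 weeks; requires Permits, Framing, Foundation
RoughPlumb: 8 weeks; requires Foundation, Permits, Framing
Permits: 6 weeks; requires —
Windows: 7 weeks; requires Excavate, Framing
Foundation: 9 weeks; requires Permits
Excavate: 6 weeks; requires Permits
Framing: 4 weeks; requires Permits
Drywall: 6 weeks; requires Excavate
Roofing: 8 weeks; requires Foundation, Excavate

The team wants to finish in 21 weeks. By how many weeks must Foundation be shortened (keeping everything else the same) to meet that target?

2

Current finish: 23 weeks; target: 21.
Foundation is on every critical path, so each week cut from Foundation cuts the finish by one (this holds down to a finish of 20).
Need 23 − 21 = 2 weeks off Foundation → Foundation becomes 7 weeks, finish becomes 21.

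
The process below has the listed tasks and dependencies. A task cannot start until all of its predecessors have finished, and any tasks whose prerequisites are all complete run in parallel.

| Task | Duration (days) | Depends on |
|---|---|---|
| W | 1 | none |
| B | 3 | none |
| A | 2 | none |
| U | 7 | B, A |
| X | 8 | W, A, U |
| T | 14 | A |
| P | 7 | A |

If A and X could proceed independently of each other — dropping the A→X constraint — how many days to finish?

Original critical path: B→U→X = 3+7+8 = 18 ⇒ 18 days.
Dropping A→X doesn't change X's earliest start (10); another predecessor still binds.
New critical path: B→U→X = 3+7+8 = 18 ⇒ 18 days.

18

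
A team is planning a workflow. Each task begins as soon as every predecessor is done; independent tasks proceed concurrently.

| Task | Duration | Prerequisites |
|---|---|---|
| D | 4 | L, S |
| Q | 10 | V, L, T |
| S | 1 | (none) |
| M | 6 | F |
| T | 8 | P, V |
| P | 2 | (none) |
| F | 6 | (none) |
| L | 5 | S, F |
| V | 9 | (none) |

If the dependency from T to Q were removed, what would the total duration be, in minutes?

21

Original critical path: V→T→Q = 9+8+10 = 27 ⇒ 27 minutes.
Without T→Q, Q's earliest start moves from 17 to 11.
The longest chain is now F→L→Q = 6+5+10 = 21, so the job takes 21 minutes.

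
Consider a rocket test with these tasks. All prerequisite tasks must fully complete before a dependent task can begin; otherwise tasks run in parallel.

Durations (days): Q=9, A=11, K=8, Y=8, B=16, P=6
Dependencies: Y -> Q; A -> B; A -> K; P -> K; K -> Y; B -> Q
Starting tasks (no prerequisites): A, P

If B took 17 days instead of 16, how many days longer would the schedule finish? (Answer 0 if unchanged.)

1

As given, the longest chain is A→B→Q = 11+16+9 = 36, so the finish is 36 days.
Since B is critical, the +1 change carries straight to that chain (now 37 days).
The critical path is still A→B→Q; finish is now 37 days.
Change in finish: 37 − 36 = +1 days.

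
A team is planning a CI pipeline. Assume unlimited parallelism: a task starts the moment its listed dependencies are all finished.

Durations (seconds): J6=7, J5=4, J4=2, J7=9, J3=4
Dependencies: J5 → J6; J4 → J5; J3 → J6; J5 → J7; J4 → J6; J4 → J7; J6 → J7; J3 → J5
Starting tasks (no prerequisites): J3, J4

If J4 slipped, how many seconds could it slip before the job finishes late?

J3→J5→J6→J7 = 4+4+7+9 = 24 sets the makespan at 24 seconds.
Longest path through J4: 22 seconds (earliest finish 2, latest finish 4).
Slack of J4 = 2 − 0 = 2 seconds.

2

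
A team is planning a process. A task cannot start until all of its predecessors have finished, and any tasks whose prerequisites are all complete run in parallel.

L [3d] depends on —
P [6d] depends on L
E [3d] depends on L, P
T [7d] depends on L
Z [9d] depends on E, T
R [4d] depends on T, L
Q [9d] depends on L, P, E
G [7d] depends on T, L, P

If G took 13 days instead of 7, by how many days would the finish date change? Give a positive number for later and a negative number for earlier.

Critical path before the change: L→P→E→Z = 3+6+3+9 = 21 giving 21 days.
The longest path through G is only 17 days, so G has float 4.
Now L→T→G = 3+7+13 = 23 is longest, so the finish becomes 23 days.
Change in finish: 23 − 21 = +2 days.

2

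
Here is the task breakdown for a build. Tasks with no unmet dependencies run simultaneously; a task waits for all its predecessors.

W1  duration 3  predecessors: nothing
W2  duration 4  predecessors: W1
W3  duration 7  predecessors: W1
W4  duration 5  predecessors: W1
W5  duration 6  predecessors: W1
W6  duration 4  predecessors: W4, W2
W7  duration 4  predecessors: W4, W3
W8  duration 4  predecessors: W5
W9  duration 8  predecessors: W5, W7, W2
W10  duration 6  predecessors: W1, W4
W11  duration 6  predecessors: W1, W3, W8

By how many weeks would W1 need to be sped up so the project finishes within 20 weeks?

2

Current finish: 22 weeks; target: 20.
W1 is on every critical path, so each week cut from W1 cuts the finish by one (this holds down to a finish of 20).
Need 22 − 20 = 2 weeks off W1 → W1 becomes 1 week, finish becomes 20.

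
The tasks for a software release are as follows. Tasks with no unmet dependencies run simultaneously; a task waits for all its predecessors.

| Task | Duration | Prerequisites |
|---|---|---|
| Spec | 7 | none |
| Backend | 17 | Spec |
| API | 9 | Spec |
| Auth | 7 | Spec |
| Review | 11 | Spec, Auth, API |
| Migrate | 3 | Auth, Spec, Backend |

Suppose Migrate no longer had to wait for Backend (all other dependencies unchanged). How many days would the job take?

Original critical path: Spec→Backend→Migrate = 7+17+3 = 27 ⇒ 27 days.
Without Backend→Migrate, Migrate's earliest start moves from 24 to 14.
The longest chain is now Spec→API→Review = 7+9+11 = 27, so the job takes 27 days.

27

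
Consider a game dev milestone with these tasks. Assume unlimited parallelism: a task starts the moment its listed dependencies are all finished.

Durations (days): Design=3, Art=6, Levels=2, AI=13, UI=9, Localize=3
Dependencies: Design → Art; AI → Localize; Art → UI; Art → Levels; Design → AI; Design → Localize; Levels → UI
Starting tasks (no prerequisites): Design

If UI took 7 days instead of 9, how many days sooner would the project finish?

As given, the longest chain is Design→Art→Levels→UI = 3+6+2+9 = 20, so the finish is 20 days.
Since UI is critical, the -2 change carries straight to that chain (now 18 days).
New critical path: Design→AI→Localize = 3+13+3 = 19 ⇒ 19 days.
Change in finish: 19 − 20 = -1 days.

1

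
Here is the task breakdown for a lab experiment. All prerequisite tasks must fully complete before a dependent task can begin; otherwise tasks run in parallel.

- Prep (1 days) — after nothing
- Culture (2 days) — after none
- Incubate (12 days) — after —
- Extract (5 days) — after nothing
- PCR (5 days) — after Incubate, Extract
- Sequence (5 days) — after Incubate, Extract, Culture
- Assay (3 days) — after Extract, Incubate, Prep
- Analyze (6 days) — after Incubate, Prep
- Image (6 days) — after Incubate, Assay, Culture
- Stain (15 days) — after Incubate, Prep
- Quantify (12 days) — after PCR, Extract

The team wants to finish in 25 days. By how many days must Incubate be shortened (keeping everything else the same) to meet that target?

4

Current finish: 29 days; target: 25.
Incubate is on every critical path, so each day cut from Incubate cuts the finish by one (this holds down to a finish of 22).
Need 29 − 25 = 4 days off Incubate → Incubate becomes 8 days, finish becomes 25.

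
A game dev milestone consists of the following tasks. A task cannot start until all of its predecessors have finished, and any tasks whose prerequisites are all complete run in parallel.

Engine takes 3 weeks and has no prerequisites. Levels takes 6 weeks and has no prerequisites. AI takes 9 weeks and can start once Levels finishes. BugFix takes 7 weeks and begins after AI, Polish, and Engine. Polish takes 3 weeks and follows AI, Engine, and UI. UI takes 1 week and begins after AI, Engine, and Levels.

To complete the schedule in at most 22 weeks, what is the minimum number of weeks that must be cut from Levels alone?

Current finish: 26 weeks; target: 22.
Levels is on every critical path, so each week cut from Levels cuts the finish by one (this holds down to a finish of 21).
Need 26 − 22 = 4 weeks off Levels → Levels becomes 2 weeks, finish becomes 22.

4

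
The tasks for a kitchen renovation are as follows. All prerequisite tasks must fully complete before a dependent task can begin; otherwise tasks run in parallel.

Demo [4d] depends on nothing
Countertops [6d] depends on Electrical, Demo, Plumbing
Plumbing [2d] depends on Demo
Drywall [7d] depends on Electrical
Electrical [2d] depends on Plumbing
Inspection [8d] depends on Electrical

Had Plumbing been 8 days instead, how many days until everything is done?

The binding path is Demo→Plumbing→Electrical→Inspection = 4+2+2+8 = 16; finish at 16 days.
Since Plumbing is critical, the +6 change carries straight to that chain (now 22 days).
No other chain overtakes it, so the finish is 22 days.

22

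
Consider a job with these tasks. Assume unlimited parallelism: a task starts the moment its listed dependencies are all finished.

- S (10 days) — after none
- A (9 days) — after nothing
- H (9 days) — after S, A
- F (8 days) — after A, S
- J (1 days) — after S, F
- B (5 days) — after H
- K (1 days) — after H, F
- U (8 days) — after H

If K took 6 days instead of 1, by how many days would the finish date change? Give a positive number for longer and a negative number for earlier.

0

Baseline: S→H→U = 10+9+8 = 27 → 27 days.
K is off the critical path — its longest chain is 20 days, giving 7 of slack.
No other chain overtakes it, so the finish is 27 days.
Change in finish: 27 − 27 = +0 days.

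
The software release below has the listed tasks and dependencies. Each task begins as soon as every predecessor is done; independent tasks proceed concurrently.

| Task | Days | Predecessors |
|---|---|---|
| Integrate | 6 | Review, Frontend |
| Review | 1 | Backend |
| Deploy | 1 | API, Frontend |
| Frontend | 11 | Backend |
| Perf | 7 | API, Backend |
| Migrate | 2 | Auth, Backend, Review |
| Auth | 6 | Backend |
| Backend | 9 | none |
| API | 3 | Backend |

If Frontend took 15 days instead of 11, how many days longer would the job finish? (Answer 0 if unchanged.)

Baseline: Backend→Frontend→Integrate = 9+11+6 = 26 → 26 days.
Frontend is on the critical path; changing it to 15 makes that path 30 days.
The critical path is still Backend→Frontend→Integrate; finish is now 30 days.
Change in finish: 30 − 26 = +4 days.

4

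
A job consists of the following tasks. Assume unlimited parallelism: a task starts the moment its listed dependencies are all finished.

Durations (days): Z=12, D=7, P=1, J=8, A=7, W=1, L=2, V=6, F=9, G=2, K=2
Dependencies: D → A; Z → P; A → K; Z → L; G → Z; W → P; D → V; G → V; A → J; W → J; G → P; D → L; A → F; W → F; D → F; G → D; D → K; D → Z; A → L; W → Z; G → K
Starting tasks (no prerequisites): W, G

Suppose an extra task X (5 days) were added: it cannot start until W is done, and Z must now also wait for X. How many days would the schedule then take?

Originally the schedule takes 25 days.
With X inserted, Z now waits for max(D, G, W, X).
New critical path: G→D→A→F = 2+7+7+9 = 25 ⇒ 25 days.

25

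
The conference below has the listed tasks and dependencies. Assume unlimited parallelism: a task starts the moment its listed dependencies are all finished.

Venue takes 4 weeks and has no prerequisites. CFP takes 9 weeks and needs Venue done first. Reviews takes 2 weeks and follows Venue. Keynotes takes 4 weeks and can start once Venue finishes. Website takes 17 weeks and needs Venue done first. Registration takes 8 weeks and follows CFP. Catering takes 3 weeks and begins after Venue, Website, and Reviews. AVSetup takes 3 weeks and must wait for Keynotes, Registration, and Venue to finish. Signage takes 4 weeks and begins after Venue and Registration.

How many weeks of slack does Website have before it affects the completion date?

The longest chain is Venue→CFP→Registration→Signage = 4+9+8+4 = 25; overall finish 25 weeks.
The longest chain containing Website totals 24 weeks.
So Website can slip 22 − 21 = 1 week.

1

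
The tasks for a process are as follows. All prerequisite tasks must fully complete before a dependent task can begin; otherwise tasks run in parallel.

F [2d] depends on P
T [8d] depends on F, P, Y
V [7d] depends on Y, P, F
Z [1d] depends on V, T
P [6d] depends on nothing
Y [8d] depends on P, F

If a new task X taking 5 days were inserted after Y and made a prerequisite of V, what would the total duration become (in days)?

Originally the process takes 25 days.
With X inserted, V now waits for max(Y, P, F, X).
New critical path: P→F→Y→X→V→Z = 6+2+8+5+7+1 = 29 ⇒ 29 days.

29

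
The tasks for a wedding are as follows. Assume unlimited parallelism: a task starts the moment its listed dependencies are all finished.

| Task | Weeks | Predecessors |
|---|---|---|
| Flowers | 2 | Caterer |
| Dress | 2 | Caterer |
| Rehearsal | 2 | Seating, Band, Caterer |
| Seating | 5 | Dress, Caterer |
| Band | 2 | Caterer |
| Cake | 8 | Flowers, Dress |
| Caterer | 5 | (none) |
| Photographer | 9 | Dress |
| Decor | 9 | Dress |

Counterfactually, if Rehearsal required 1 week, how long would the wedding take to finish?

The binding path is Caterer→Dress→Photographer = 5+2+9 = 16; finish at 16 weeks.
Rehearsal has 2 weeks of float (longest path through it is 14).
No other chain overtakes it, so the finish is 16 weeks.

16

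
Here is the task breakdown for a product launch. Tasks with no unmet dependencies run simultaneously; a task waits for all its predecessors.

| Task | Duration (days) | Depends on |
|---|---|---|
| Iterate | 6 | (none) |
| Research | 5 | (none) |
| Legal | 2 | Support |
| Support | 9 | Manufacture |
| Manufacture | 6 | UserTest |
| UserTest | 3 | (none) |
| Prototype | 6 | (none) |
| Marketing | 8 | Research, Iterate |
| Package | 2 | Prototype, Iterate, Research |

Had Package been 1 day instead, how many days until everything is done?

Actual critical path: UserTest→Manufacture→Support→Legal = 3+6+9+2 = 20 ⇒ 20 days.
The longest path through Package is only 8 days, so Package has float 12.
That remains the longest chain; total 20 days.

20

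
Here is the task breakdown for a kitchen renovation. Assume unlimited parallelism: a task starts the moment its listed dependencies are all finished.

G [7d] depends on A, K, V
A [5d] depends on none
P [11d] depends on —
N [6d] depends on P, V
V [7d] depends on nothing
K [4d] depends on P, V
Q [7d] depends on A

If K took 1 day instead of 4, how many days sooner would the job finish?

3

Critical path before the change: P→K→G = 11+4+7 = 22 giving 22 days.
K lies on that path, so at 1 day the path becomes 19 days.
The critical path is still P→K→G; finish is now 19 days.
Change in finish: 19 − 22 = -3 days.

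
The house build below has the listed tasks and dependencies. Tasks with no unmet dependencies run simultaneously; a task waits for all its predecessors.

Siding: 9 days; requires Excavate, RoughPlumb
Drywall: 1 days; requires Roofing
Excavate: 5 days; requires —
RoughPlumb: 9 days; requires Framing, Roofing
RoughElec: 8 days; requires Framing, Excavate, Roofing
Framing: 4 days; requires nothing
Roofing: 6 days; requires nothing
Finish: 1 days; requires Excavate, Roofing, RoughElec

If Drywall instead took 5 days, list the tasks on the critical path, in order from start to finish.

Roofing, RoughPlumb, Siding

Actual critical path: Roofing→RoughPlumb→Siding = 6+9+9 = 24 ⇒ 24 days.
Drywall has 17 days of float (longest path through it is 7).
No other chain overtakes it, so the finish is 24 days.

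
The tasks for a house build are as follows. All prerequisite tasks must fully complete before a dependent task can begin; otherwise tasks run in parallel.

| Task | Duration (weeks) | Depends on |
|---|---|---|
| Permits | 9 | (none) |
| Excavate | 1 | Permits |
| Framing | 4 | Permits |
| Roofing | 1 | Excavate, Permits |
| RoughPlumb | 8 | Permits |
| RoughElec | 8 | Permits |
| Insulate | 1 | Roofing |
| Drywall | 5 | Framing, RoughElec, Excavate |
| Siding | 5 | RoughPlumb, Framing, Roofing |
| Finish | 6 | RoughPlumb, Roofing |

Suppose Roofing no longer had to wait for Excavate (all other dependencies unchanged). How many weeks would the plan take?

23

With the dependency in place, Permits→RoughPlumb→Finish = 9+8+6 = 23 sets the finish at 23 weeks.
Without Excavate→Roofing, Roofing's earliest start moves from 10 to 9.
After: Permits→RoughPlumb→Finish = 9+8+6 = 23 → 23 weeks.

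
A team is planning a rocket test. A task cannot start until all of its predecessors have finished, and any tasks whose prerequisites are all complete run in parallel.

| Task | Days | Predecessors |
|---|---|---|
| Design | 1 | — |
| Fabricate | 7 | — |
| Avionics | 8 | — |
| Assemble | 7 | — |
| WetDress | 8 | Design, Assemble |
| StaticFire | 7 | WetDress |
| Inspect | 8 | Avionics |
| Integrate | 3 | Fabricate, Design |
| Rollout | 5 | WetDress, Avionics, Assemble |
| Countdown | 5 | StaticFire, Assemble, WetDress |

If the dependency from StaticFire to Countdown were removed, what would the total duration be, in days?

Before: longest chain Assemble→WetDress→StaticFire→Countdown = 7+8+7+5 = 27, finish 27.
Without StaticFire→Countdown, Countdown's earliest start moves from 22 to 15.
After: Assemble→WetDress→StaticFire = 7+8+7 = 22 → 22 days.

22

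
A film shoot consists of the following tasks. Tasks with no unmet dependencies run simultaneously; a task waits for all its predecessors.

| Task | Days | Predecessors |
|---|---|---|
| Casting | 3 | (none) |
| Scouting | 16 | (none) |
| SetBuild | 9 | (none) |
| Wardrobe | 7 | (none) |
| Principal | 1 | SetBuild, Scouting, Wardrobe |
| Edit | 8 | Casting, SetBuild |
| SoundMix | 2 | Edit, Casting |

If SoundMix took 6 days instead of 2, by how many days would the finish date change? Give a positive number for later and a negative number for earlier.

4

Critical path before the change: SetBuild→Edit→SoundMix = 9+8+2 = 19 giving 19 days.
SoundMix lies on that path, so at 6 days the path becomes 23 days.
That remains the longest chain; total 23 days.
Change in finish: 23 − 19 = +4 days.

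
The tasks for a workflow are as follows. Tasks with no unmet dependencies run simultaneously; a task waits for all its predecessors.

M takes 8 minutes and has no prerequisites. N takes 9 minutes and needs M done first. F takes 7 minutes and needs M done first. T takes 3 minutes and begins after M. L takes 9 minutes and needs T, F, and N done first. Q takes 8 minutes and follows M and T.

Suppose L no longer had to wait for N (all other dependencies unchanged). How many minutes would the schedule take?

24

With the dependency in place, M→N→L = 8+9+9 = 26 sets the finish at 26 minutes.
Without N→L, L's earliest start moves from 17 to 15.
The longest chain is now M→F→L = 8+7+9 = 24, so the schedule takes 24 minutes.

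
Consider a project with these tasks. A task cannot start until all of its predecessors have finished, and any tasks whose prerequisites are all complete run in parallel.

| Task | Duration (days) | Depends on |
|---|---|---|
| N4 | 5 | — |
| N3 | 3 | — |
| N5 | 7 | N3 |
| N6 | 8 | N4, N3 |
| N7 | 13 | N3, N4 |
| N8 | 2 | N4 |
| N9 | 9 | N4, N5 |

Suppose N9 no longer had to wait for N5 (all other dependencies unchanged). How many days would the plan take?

With the dependency in place, N3→N5→N9 = 3+7+9 = 19 sets the finish at 19 days.
Without N5→N9, N9's earliest start moves from 10 to 5.
New critical path: N4→N7 = 5+13 = 18 ⇒ 18 days.

18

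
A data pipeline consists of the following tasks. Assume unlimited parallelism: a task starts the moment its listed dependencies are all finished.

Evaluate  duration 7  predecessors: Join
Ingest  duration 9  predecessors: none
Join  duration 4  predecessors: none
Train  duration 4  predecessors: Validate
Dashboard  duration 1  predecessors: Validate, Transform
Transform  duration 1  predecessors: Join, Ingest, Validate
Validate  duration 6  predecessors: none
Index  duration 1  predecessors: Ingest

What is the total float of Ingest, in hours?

Ingest→Transform→Dashboard = 9+1+1 = 11 sets the makespan at 11 hours.
Longest path through Ingest: 11 hours (earliest finish 9, latest finish 9).
Slack of Ingest = 0 − 0 = 0 hours.

0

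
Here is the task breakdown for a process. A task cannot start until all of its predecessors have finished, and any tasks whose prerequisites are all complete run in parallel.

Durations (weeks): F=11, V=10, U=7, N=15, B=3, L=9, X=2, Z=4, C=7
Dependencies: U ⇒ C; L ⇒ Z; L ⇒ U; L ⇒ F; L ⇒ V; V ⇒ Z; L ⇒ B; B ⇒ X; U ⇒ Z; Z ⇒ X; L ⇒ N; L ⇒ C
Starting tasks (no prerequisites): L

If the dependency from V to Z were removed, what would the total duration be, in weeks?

24

Original critical path: L→V→Z→X = 9+10+4+2 = 25 ⇒ 25 weeks.
Without V→Z, Z's earliest start moves from 19 to 16.
After: L→N = 9+15 = 24 → 24 weeks.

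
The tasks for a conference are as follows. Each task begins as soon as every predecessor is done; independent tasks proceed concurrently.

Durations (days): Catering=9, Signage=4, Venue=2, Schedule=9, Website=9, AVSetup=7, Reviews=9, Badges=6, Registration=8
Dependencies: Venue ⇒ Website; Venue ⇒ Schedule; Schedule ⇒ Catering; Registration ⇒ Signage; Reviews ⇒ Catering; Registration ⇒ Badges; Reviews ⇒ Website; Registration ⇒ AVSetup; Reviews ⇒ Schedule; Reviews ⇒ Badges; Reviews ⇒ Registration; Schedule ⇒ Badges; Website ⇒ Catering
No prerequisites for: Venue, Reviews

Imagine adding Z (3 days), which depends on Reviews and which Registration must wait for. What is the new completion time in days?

Originally the job takes 27 days.
With Z inserted, Registration now waits for max(Reviews, Z).
New critical path: Reviews→Z→Registration→AVSetup = 9+3+8+7 = 27 ⇒ 27 days.

27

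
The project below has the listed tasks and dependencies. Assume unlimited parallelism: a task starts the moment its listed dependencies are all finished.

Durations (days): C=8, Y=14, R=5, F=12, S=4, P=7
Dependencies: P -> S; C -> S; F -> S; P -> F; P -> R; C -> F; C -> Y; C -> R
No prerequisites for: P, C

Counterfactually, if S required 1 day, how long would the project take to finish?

22

Critical path before the change: C→F→S = 8+12+4 = 24 giving 24 days.
S lies on that path, so at 1 day the path becomes 21 days.
Now C→Y = 8+14 = 22 is longest, so the finish becomes 22 days.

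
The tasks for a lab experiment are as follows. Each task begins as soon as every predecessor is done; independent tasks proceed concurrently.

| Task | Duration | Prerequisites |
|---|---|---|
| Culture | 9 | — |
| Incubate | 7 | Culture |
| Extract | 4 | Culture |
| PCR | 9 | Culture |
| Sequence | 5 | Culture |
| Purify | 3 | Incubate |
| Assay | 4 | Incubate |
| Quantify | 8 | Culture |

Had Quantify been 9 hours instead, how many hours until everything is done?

The binding path is Culture→Incubate→Assay = 9+7+4 = 20; finish at 20 hours.
Quantify is off the critical path — its longest chain is 17 hours, giving 3 of slack.
No other chain overtakes it, so the finish is 20 hours.

20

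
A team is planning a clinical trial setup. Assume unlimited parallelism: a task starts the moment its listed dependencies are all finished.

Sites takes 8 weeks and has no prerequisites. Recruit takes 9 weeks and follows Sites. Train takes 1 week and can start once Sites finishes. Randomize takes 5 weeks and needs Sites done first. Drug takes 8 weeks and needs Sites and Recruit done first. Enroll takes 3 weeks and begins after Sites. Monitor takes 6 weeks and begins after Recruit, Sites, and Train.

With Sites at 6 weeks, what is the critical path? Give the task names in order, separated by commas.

Sites, Recruit, Drug

The binding path is Sites→Recruit→Drug = 8+9+8 = 25; finish at 25 weeks.
Sites lies on that path, so at 6 weeks the path becomes 23 weeks.
No other chain overtakes it, so the finish is 23 weeks.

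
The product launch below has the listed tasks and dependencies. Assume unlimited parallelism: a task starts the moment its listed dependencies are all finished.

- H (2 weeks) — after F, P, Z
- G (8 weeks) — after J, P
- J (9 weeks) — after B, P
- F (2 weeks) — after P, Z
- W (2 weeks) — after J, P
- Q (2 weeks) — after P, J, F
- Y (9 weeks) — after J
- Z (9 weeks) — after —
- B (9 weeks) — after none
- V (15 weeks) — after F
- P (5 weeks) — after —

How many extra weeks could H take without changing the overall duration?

14

Critical path: B→J→Y = 9+9+9 = 27, so the finish is 27 weeks.
Longest path through H: 13 weeks (earliest finish 13, latest finish 27).
Float = 27 − 13 = 14.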